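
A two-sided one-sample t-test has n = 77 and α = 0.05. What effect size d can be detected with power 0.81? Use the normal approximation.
d ≈ 0.32

Minimum detectable effect (one-sample t-test, normal approximation):
d = (z_{α/2} + z_β) / √n
d = (1.960 + 0.878) / √77
d = 2.838 / 8.775
d ≈ 0.32

By Cohen's convention (0.2 small / 0.5 medium / 0.8 large): small effect.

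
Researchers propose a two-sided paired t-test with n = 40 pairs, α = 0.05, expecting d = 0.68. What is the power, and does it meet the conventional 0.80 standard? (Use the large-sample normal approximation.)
Power ≈ 0.99; the study is adequately powered (power ≥ 0.80)

Power calculation (paired t-test, normal approximation):
z_β = d · √n - z_{α/2}
z_β = 0.68 · √40 - 1.960
z_β = 0.68 · 6.325 - 1.960
z_β = 2.341

Power = Φ(z_β) = Φ(2.341) ≈ 0.990

Effect size d = 0.68 is medium by Cohen's convention (0.2/0.5/0.8).

Threshold: power ≥ 0.80 is conventionally adequate.
Power ≈ 0.99 → the study is adequately powered (power ≥ 0.80).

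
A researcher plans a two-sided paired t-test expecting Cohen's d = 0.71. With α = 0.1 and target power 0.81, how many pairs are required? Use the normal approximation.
n = 13 pairs

Sample size formula (paired t-test, normal approximation):
n = ((z_{α/2} + z_β) / d)²

z_{α/2} = 1.645 (for α = 0.1, two-sided)
z_β = 0.878 (for power = 0.81)
d = 0.71

n = ((1.645 + 0.878) / 0.71)²
n = (3.554)²
n ≈ 12.63
Round up to the next whole number: n = 13 pairs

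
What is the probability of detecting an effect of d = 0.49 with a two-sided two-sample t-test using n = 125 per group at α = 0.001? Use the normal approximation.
Power ≈ 0.72

Power calculation (two-sample t-test, normal approximation):
z_β = d · √(n/2) - z_{α/2}
z_β = 0.49 · √(125/2) - 3.291
z_β = 0.49 · 7.906 - 3.291
z_β = 0.583

Power = Φ(z_β) = Φ(0.583) ≈ 0.720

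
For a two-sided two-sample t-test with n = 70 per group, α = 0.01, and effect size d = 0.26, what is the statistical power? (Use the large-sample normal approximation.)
Power ≈ 0.15

Power calculation (two-sample t-test, normal approximation):
z_β = d · √(n/2) - z_{α/2}
z_β = 0.26 · √(70/2) - 2.576
z_β = 0.26 · 5.916 - 2.576
z_β = -1.038

Power = Φ(z_β) = Φ(-1.038) ≈ 0.150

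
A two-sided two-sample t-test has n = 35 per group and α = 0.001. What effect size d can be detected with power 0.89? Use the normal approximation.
d ≈ 1.08

Minimum detectable effect (two-sample t-test, normal approximation):
d = (z_{α/2} + z_β) / √(n/2)
d = (3.291 + 1.227) / √(35/2)
d = 4.517 / 4.183
d ≈ 1.08

By Cohen's convention (0.2 small / 0.5 medium / 0.8 large): large effect.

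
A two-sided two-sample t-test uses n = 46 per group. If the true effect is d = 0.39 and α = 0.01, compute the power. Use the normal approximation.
Power ≈ 0.24

Power calculation (two-sample t-test, normal approximation):
z_β = d · √(n/2) - z_{α/2}
z_β = 0.39 · √(46/2) - 2.576
z_β = 0.39 · 4.796 - 2.576
z_β = -0.705

Power = Φ(z_β) = Φ(-0.705) ≈ 0.240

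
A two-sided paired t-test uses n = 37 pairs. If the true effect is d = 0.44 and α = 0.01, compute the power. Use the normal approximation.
Power ≈ 0.54

Power calculation (paired t-test, normal approximation):
z_β = d · √n - z_{α/2}
z_β = 0.44 · √37 - 2.576
z_β = 0.44 · 6.083 - 2.576
z_β = 0.101

Power = Φ(z_β) = Φ(0.101) ≈ 0.540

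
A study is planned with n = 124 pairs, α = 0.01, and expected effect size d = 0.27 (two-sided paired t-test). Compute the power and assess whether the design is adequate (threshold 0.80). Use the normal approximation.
Power ≈ 0.67; the study is underpowered (power < 0.80)

Power calculation (paired t-test, normal approximation):
z_β = d · √n - z_{α/2}
z_β = 0.27 · √124 - 2.576
z_β = 0.27 · 11.136 - 2.576
z_β = 0.431

Power = Φ(z_β) = Φ(0.431) ≈ 0.667

Effect size d = 0.27 is small by Cohen's convention (0.2/0.5/0.8).

Threshold: power ≥ 0.80 is conventionally adequate.
Power ≈ 0.67 → the study is underpowered (power < 0.80).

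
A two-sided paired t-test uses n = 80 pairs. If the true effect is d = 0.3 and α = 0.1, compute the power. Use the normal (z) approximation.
Power ≈ 0.85

Power calculation (paired t-test, normal approximation):
z_β = d · √n - z_{α/2}
z_β = 0.3 · √80 - 1.645
z_β = 0.3 · 8.944 - 1.645
z_β = 1.038

Power = Φ(z_β) = Φ(1.038) ≈ 0.850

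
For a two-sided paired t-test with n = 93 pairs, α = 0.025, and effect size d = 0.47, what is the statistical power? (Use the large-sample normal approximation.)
Power ≈ 0.99

Power calculation (paired t-test, normal approximation):
z_β = d · √n - z_{α/2}
z_β = 0.47 · √93 - 2.241
z_β = 0.47 · 9.644 - 2.241
z_β = 2.291

Power = Φ(z_β) = Φ(2.291) ≈ 0.989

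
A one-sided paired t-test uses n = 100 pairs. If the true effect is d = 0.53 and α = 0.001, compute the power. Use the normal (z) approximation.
Power ≈ 0.99

Power calculation (paired t-test, normal approximation):
z_β = d · √n - z_α
z_β = 0.53 · √100 - 3.090
z_β = 0.53 · 10.000 - 3.090
z_β = 2.210

Power = Φ(z_β) = Φ(2.210) ≈ 0.986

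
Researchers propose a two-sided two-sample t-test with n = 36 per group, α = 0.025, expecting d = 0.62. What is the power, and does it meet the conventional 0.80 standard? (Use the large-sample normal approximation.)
Power ≈ 0.65; the study is underpowered (power < 0.80)

Power calculation (two-sample t-test, normal approximation):
z_β = d · √(n/2) - z_{α/2}
z_β = 0.62 · √(36/2) - 2.241
z_β = 0.62 · 4.243 - 2.241
z_β = 0.389

Power = Φ(z_β) = Φ(0.389) ≈ 0.651

Effect size d = 0.62 is medium by Cohen's convention (0.2/0.5/0.8).

Threshold: power ≥ 0.80 is conventionally adequate.
Power ≈ 0.65 → the study is underpowered (power < 0.80).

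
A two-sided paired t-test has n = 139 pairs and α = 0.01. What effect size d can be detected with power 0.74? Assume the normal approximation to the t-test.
d ≈ 0.27

Minimum detectable effect (paired t-test, normal approximation):
d = (z_{α/2} + z_β) / √n
d = (2.576 + 0.643) / √139
d = 3.219 / 11.790
d ≈ 0.27

By Cohen's convention (0.2 small / 0.5 medium / 0.8 large): small effect.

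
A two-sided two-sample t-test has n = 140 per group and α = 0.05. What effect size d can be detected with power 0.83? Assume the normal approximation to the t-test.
d ≈ 0.35

Minimum detectable effect (two-sample t-test, normal approximation):
d = (z_{α/2} + z_β) / √(n/2)
d = (1.960 + 0.954) / √(140/2)
d = 2.914 / 8.367
d ≈ 0.35

By Cohen's convention (0.2 small / 0.5 medium / 0.8 large): small effect.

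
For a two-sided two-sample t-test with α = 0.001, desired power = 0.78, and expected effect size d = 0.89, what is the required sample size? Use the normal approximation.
n = 42 per group

Sample size formula (two-sample t-test, normal approximation):
n = 2 · ((z_{α/2} + z_β) / d)²

z_{α/2} = 3.291 (for α = 0.001, two-sided)
z_β = 0.772 (for power = 0.78)
d = 0.89

n = 2 · ((3.291 + 0.772) / 0.89)²
n = 2 · (4.565)²
n ≈ 41.68
Round up to the next whole number: n = 42 per group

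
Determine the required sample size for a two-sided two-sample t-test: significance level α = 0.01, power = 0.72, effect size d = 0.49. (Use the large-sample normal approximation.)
n = 84 per group

Sample size formula (two-sample t-test, normal approximation):
n = 2 · ((z_{α/2} + z_β) / d)²

z_{α/2} = 2.576 (for α = 0.01, two-sided)
z_β = 0.583 (for power = 0.72)
d = 0.49

n = 2 · ((2.576 + 0.583) / 0.49)²
n = 2 · (6.447)²
n ≈ 83.13
Round up to the next whole number: n = 84 per group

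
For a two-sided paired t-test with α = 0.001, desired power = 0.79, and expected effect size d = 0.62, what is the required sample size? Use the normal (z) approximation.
n = 44 pairs

Sample size formula (paired t-test, normal approximation):
n = ((z_{α/2} + z_β) / d)²

z_{α/2} = 3.291 (for α = 0.001, two-sided)
z_β = 0.806 (for power = 0.79)
d = 0.62

n = ((3.291 + 0.806) / 0.62)²
n = (6.608)²
n ≈ 43.67
Round up to the next whole number: n = 44 pairs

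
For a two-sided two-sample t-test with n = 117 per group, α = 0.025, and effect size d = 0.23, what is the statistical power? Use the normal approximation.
Power ≈ 0.31

Power calculation (two-sample t-test, normal approximation):
z_β = d · √(n/2) - z_{α/2}
z_β = 0.23 · √(117/2) - 2.241
z_β = 0.23 · 7.649 - 2.241
z_β = -0.482

Power = Φ(z_β) = Φ(-0.482) ≈ 0.315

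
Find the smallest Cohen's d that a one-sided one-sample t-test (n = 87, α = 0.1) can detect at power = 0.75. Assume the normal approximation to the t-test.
d ≈ 0.21

Minimum detectable effect (one-sample t-test, normal approximation):
d = (z_α + z_β) / √n
d = (1.282 + 0.674) / √87
d = 1.956 / 9.327
d ≈ 0.21

By Cohen's convention (0.2 small / 0.5 medium / 0.8 large): small effect.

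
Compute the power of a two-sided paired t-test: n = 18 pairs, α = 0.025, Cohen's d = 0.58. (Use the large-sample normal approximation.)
Power ≈ 0.59

Power calculation (paired t-test, normal approximation):
z_β = d · √n - z_{α/2}
z_β = 0.58 · √18 - 2.241
z_β = 0.58 · 4.243 - 2.241
z_β = 0.219

Power = Φ(z_β) = Φ(0.219) ≈ 0.587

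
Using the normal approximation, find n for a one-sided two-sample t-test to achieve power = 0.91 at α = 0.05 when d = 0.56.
n = 57 per group

Sample size formula (two-sample t-test, normal approximation):
n = 2 · ((z_α + z_β) / d)²

z_α = 1.645 (for α = 0.05, one-sided)
z_β = 1.341 (for power = 0.91)
d = 0.56

n = 2 · ((1.645 + 1.341) / 0.56)²
n = 2 · (5.332)²
n ≈ 56.86
Round up to the next whole number: n = 57 per group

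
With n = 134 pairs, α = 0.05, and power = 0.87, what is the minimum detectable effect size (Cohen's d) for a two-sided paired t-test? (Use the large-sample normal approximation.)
d ≈ 0.27

Minimum detectable effect (paired t-test, normal approximation):
d = (z_{α/2} + z_β) / √n
d = (1.960 + 1.126) / √134
d = 3.086 / 11.576
d ≈ 0.27

By Cohen's convention (0.2 small / 0.5 medium / 0.8 large): small effect.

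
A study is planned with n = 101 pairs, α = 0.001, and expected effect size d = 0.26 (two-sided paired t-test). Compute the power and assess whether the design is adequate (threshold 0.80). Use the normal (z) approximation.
Power ≈ 0.25; the study is underpowered (power < 0.80)

Power calculation (paired t-test, normal approximation):
z_β = d · √n - z_{α/2}
z_β = 0.26 · √101 - 3.291
z_β = 0.26 · 10.050 - 3.291
z_β = -0.678

Power = Φ(z_β) = Φ(-0.678) ≈ 0.249

Effect size d = 0.26 is small by Cohen's convention (0.2/0.5/0.8).

Threshold: power ≥ 0.80 is conventionally adequate.
Power ≈ 0.25 → the study is underpowered (power < 0.80).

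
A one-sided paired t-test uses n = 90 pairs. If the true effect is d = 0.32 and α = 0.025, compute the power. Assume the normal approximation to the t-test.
Power ≈ 0.86

Power calculation (paired t-test, normal approximation):
z_β = d · √n - z_α
z_β = 0.32 · √90 - 1.960
z_β = 0.32 · 9.487 - 1.960
z_β = 1.076

Power = Φ(z_β) = Φ(1.076) ≈ 0.859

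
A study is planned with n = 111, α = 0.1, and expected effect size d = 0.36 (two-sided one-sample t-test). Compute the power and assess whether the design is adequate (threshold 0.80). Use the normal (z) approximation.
Power ≈ 0.98; the study is adequately powered (power ≥ 0.80)

Power calculation (one-sample t-test, normal approximation):
z_β = d · √n - z_{α/2}
z_β = 0.36 · √111 - 1.645
z_β = 0.36 · 10.536 - 1.645
z_β = 2.148

Power = Φ(z_β) = Φ(2.148) ≈ 0.984

Effect size d = 0.36 is small by Cohen's convention (0.2/0.5/0.8).

Threshold: power ≥ 0.80 is conventionally adequate.
Power ≈ 0.98 → the study is adequately powered (power ≥ 0.80).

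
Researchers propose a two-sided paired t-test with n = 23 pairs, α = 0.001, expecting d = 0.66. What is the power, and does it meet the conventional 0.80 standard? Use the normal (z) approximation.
Power ≈ 0.45; the study is underpowered (power < 0.80)

Power calculation (paired t-test, normal approximation):
z_β = d · √n - z_{α/2}
z_β = 0.66 · √23 - 3.291
z_β = 0.66 · 4.796 - 3.291
z_β = -0.125

Power = Φ(z_β) = Φ(-0.125) ≈ 0.450

Effect size d = 0.66 is medium by Cohen's convention (0.2/0.5/0.8).

Threshold: power ≥ 0.80 is conventionally adequate.
Power ≈ 0.45 → the study is underpowered (power < 0.80).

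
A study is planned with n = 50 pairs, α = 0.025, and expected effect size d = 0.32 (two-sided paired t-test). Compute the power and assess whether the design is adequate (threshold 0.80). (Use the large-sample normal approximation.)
Power ≈ 0.51; the study is underpowered (power < 0.80)

Power calculation (paired t-test, normal approximation):
z_β = d · √n - z_{α/2}
z_β = 0.32 · √50 - 2.241
z_β = 0.32 · 7.071 - 2.241
z_β = 0.021

Power = Φ(z_β) = Φ(0.021) ≈ 0.509

Effect size d = 0.32 is small by Cohen's convention (0.2/0.5/0.8).

Threshold: power ≥ 0.80 is conventionally adequate.
Power ≈ 0.51 → the study is underpowered (power < 0.80).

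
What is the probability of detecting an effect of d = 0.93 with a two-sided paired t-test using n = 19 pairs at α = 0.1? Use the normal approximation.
Power ≈ 0.99

Power calculation (paired t-test, normal approximation):
z_β = d · √n - z_{α/2}
z_β = 0.93 · √19 - 1.645
z_β = 0.93 · 4.359 - 1.645
z_β = 2.409

Power = Φ(z_β) = Φ(2.409) ≈ 0.992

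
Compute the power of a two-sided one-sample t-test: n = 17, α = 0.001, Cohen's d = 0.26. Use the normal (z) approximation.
Power ≈ 0.01

Power calculation (one-sample t-test, normal approximation):
z_β = d · √n - z_{α/2}
z_β = 0.26 · √17 - 3.291
z_β = 0.26 · 4.123 - 3.291
z_β = -2.219

Power = Φ(z_β) = Φ(-2.219) ≈ 0.013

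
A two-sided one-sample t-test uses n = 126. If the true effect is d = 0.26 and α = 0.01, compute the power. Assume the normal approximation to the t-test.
Power ≈ 0.63

Power calculation (one-sample t-test, normal approximation):
z_β = d · √n - z_{α/2}
z_β = 0.26 · √126 - 2.576
z_β = 0.26 · 11.225 - 2.576
z_β = 0.343

Power = Φ(z_β) = Φ(0.343) ≈ 0.634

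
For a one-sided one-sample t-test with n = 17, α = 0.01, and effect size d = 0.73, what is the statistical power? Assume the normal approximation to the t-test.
Power ≈ 0.75

Power calculation (one-sample t-test, normal approximation):
z_β = d · √n - z_α
z_β = 0.73 · √17 - 2.326
z_β = 0.73 · 4.123 - 2.326
z_β = 0.684

Power = Φ(z_β) = Φ(0.684) ≈ 0.753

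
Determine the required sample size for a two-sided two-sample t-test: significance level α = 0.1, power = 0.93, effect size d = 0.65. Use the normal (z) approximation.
n = 47 per group

Sample size formula (two-sample t-test, normal approximation):
n = 2 · ((z_{α/2} + z_β) / d)²

z_{α/2} = 1.645 (for α = 0.1, two-sided)
z_β = 1.476 (for power = 0.93)
d = 0.65

n = 2 · ((1.645 + 1.476) / 0.65)²
n = 2 · (4.802)²
n ≈ 46.12
Round up to the next whole number: n = 47 per group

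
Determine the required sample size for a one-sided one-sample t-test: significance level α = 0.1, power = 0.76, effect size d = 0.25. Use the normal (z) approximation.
n = 64

Sample size formula (one-sample t-test, normal approximation):
n = ((z_α + z_β) / d)²

z_α = 1.282 (for α = 0.1, one-sided)
z_β = 0.706 (for power = 0.76)
d = 0.25

n = ((1.282 + 0.706) / 0.25)²
n = (7.952)²
n ≈ 63.23
Round up to the next whole number: n = 64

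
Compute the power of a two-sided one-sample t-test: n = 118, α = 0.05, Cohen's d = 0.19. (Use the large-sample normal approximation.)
Power ≈ 0.54

Power calculation (one-sample t-test, normal approximation):
z_β = d · √n - z_{α/2}
z_β = 0.19 · √118 - 1.960
z_β = 0.19 · 10.863 - 1.960
z_β = 0.104

Power = Φ(z_β) = Φ(0.104) ≈ 0.541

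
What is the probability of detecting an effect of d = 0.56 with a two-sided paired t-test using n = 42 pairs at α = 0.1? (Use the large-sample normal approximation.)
Power ≈ 0.98

Power calculation (paired t-test, normal approximation):
z_β = d · √n - z_{α/2}
z_β = 0.56 · √42 - 1.645
z_β = 0.56 · 6.481 - 1.645
z_β = 1.984

Power = Φ(z_β) = Φ(1.984) ≈ 0.976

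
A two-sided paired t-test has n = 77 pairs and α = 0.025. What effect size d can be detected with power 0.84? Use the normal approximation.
d ≈ 0.37

Minimum detectable effect (paired t-test, normal approximation):
d = (z_{α/2} + z_β) / √n
d = (2.241 + 0.994) / √77
d = 3.236 / 8.775
d ≈ 0.37

By Cohen's convention (0.2 small / 0.5 medium / 0.8 large): small effect.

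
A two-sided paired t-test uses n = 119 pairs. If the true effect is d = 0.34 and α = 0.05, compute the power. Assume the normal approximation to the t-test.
Power ≈ 0.96

Power calculation (paired t-test, normal approximation):
z_β = d · √n - z_{α/2}
z_β = 0.34 · √119 - 1.960
z_β = 0.34 · 10.909 - 1.960
z_β = 1.749

Power = Φ(z_β) = Φ(1.749) ≈ 0.960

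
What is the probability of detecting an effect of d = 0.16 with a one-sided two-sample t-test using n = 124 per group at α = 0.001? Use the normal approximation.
Power ≈ 0.03

Power calculation (two-sample t-test, normal approximation):
z_β = d · √(n/2) - z_α
z_β = 0.16 · √(124/2) - 3.090
z_β = 0.16 · 7.874 - 3.090
z_β = -1.830

Power = Φ(z_β) = Φ(-1.830) ≈ 0.034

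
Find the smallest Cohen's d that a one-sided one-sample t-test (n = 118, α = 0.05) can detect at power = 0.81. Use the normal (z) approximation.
d ≈ 0.23

Minimum detectable effect (one-sample t-test, normal approximation):
d = (z_α + z_β) / √n
d = (1.645 + 0.878) / √118
d = 2.523 / 10.863
d ≈ 0.23

By Cohen's convention (0.2 small / 0.5 medium / 0.8 large): small effect.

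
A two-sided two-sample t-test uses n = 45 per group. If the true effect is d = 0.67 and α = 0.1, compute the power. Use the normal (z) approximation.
Power ≈ 0.94

Power calculation (two-sample t-test, normal approximation):
z_β = d · √(n/2) - z_{α/2}
z_β = 0.67 · √(45/2) - 1.645
z_β = 0.67 · 4.743 - 1.645
z_β = 1.533

Power = Φ(z_β) = Φ(1.533) ≈ 0.937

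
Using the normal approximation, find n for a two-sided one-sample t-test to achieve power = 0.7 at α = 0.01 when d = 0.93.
n = 12

Sample size formula (one-sample t-test, normal approximation):
n = ((z_{α/2} + z_β) / d)²

z_{α/2} = 2.576 (for α = 0.01, two-sided)
z_β = 0.524 (for power = 0.7)
d = 0.93

n = ((2.576 + 0.524) / 0.93)²
n = (3.333)²
n ≈ 11.11
Round up to the next whole number: n = 12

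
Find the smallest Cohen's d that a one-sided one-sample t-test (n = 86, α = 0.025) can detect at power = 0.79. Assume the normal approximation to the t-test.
d ≈ 0.30

Minimum detectable effect (one-sample t-test, normal approximation):
d = (z_α + z_β) / √n
d = (1.960 + 0.806) / √86
d = 2.766 / 9.274
d ≈ 0.30

By Cohen's convention (0.2 small / 0.5 medium / 0.8 large): small effect.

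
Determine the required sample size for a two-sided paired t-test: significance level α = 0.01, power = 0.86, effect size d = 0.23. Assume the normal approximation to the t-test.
n = 253 pairs

Sample size formula (paired t-test, normal approximation):
n = ((z_{α/2} + z_β) / d)²

z_{α/2} = 2.576 (for α = 0.01, two-sided)
z_β = 1.080 (for power = 0.86)
d = 0.23

n = ((2.576 + 1.080) / 0.23)²
n = (15.896)²
n ≈ 252.68
Round up to the next whole number: n = 253 pairs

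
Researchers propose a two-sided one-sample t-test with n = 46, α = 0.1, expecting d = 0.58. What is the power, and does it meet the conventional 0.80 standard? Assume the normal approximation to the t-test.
Power ≈ 0.99; the study is adequately powered (power ≥ 0.80)

Power calculation (one-sample t-test, normal approximation):
z_β = d · √n - z_{α/2}
z_β = 0.58 · √46 - 1.645
z_β = 0.58 · 6.782 - 1.645
z_β = 2.289

Power = Φ(z_β) = Φ(2.289) ≈ 0.989

Effect size d = 0.58 is medium by Cohen's convention (0.2/0.5/0.8).

Threshold: power ≥ 0.80 is conventionally adequate.
Power ≈ 0.99 → the study is adequately powered (power ≥ 0.80).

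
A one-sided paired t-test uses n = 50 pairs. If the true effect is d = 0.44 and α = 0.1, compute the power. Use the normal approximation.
Power ≈ 0.97

Power calculation (paired t-test, normal approximation):
z_β = d · √n - z_α
z_β = 0.44 · √50 - 1.282
z_β = 0.44 · 7.071 - 1.282
z_β = 1.830

Power = Φ(z_β) = Φ(1.830) ≈ 0.966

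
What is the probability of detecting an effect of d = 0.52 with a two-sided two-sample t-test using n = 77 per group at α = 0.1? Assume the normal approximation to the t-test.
Power ≈ 0.94

Power calculation (two-sample t-test, normal approximation):
z_β = d · √(n/2) - z_{α/2}
z_β = 0.52 · √(77/2) - 1.645
z_β = 0.52 · 6.205 - 1.645
z_β = 1.582

Power = Φ(z_β) = Φ(1.582) ≈ 0.943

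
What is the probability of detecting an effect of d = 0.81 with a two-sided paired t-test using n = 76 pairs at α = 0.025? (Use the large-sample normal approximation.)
Power ≈ 1.00

Power calculation (paired t-test, normal approximation):
z_β = d · √n - z_{α/2}
z_β = 0.81 · √76 - 2.241
z_β = 0.81 · 8.718 - 2.241
z_β = 4.820

Power = Φ(z_β) = Φ(4.820) ≈ 1.000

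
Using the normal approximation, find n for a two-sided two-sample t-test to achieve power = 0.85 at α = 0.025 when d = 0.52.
n = 80 per group

Sample size formula (two-sample t-test, normal approximation):
n = 2 · ((z_{α/2} + z_β) / d)²

z_{α/2} = 2.241 (for α = 0.025, two-sided)
z_β = 1.036 (for power = 0.85)
d = 0.52

n = 2 · ((2.241 + 1.036) / 0.52)²
n = 2 · (6.302)²
n ≈ 79.43
Round up to the next whole number: n = 80 per group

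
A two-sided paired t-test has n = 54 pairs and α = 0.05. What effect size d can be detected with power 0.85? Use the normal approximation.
d ≈ 0.41

Minimum detectable effect (paired t-test, normal approximation):
d = (z_{α/2} + z_β) / √n
d = (1.960 + 1.036) / √54
d = 2.996 / 7.348
d ≈ 0.41

By Cohen's convention (0.2 small / 0.5 medium / 0.8 large): small effect.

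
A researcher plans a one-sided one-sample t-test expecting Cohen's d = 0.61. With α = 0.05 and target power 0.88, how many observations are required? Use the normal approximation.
n = 22

Sample size formula (one-sample t-test, normal approximation):
n = ((z_α + z_β) / d)²

z_α = 1.645 (for α = 0.05, one-sided)
z_β = 1.175 (for power = 0.88)
d = 0.61

n = ((1.645 + 1.175) / 0.61)²
n = (4.623)²
n ≈ 21.37
Round up to the next whole number: n = 22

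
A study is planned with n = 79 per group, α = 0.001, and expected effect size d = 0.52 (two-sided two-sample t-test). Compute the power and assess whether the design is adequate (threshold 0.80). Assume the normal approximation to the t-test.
Power ≈ 0.49; the study is underpowered (power < 0.80)

Power calculation (two-sample t-test, normal approximation):
z_β = d · √(n/2) - z_{α/2}
z_β = 0.52 · √(79/2) - 3.291
z_β = 0.52 · 6.285 - 3.291
z_β = -0.022

Power = Φ(z_β) = Φ(-0.022) ≈ 0.491

Effect size d = 0.52 is medium by Cohen's convention (0.2/0.5/0.8).

Threshold: power ≥ 0.80 is conventionally adequate.
Power ≈ 0.49 → the study is underpowered (power < 0.80).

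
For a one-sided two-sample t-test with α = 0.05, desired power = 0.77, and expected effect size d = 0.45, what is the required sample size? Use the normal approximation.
n = 57 per group

Sample size formula (two-sample t-test, normal approximation):
n = 2 · ((z_α + z_β) / d)²

z_α = 1.645 (for α = 0.05, one-sided)
z_β = 0.739 (for power = 0.77)
d = 0.45

n = 2 · ((1.645 + 0.739) / 0.45)²
n = 2 · (5.298)²
n ≈ 56.14
Round up to the next whole number: n = 57 per group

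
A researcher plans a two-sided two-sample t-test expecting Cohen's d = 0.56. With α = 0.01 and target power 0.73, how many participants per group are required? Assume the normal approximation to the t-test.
n = 65 per group

Sample size formula (two-sample t-test, normal approximation):
n = 2 · ((z_{α/2} + z_β) / d)²

z_{α/2} = 2.576 (for α = 0.01, two-sided)
z_β = 0.613 (for power = 0.73)
d = 0.56

n = 2 · ((2.576 + 0.613) / 0.56)²
n = 2 · (5.695)²
n ≈ 64.87
Round up to the next whole number: n = 65 per group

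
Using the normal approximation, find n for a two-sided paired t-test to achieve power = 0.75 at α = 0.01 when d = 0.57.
n = 33 pairs

Sample size formula (paired t-test, normal approximation):
n = ((z_{α/2} + z_β) / d)²

z_{α/2} = 2.576 (for α = 0.01, two-sided)
z_β = 0.674 (for power = 0.75)
d = 0.57

n = ((2.576 + 0.674) / 0.57)²
n = (5.702)²
n ≈ 32.51
Round up to the next whole number: n = 33 pairs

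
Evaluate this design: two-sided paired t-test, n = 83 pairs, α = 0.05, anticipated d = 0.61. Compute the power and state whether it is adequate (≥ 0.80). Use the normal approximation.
Power ≈ 1.00; the study is adequately powered (power ≥ 0.80)

Power calculation (paired t-test, normal approximation):
z_β = d · √n - z_{α/2}
z_β = 0.61 · √83 - 1.960
z_β = 0.61 · 9.110 - 1.960
z_β = 3.597

Power = Φ(z_β) = Φ(3.597) ≈ 1.000

Effect size d = 0.61 is medium by Cohen's convention (0.2/0.5/0.8).

Threshold: power ≥ 0.80 is conventionally adequate.
Power ≈ 1.00 → the study is adequately powered (power ≥ 0.80).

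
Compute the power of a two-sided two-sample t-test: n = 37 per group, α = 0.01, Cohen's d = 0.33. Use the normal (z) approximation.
Power ≈ 0.12

Power calculation (two-sample t-test, normal approximation):
z_β = d · √(n/2) - z_{α/2}
z_β = 0.33 · √(37/2) - 2.576
z_β = 0.33 · 4.301 - 2.576
z_β = -1.156

Power = Φ(z_β) = Φ(-1.156) ≈ 0.124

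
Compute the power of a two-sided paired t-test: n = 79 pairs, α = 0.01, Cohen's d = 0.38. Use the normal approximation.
Power ≈ 0.79

Power calculation (paired t-test, normal approximation):
z_β = d · √n - z_{α/2}
z_β = 0.38 · √79 - 2.576
z_β = 0.38 · 8.888 - 2.576
z_β = 0.802

Power = Φ(z_β) = Φ(0.802) ≈ 0.789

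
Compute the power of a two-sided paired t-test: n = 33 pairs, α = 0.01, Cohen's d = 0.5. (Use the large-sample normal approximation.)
Power ≈ 0.62

Power calculation (paired t-test, normal approximation):
z_β = d · √n - z_{α/2}
z_β = 0.5 · √33 - 2.576
z_β = 0.5 · 5.745 - 2.576
z_β = 0.296

Power = Φ(z_β) = Φ(0.296) ≈ 0.617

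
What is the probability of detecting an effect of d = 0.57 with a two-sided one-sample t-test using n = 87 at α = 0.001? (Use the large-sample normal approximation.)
Power ≈ 0.98

Power calculation (one-sample t-test, normal approximation):
z_β = d · √n - z_{α/2}
z_β = 0.57 · √87 - 3.291
z_β = 0.57 · 9.327 - 3.291
z_β = 2.026

Power = Φ(z_β) = Φ(2.026) ≈ 0.979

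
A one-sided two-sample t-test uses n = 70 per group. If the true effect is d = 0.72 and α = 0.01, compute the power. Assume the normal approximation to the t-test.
Power ≈ 0.97

Power calculation (two-sample t-test, normal approximation):
z_β = d · √(n/2) - z_α
z_β = 0.72 · √(70/2) - 2.326
z_β = 0.72 · 5.916 - 2.326
z_β = 1.933

Power = Φ(z_β) = Φ(1.933) ≈ 0.973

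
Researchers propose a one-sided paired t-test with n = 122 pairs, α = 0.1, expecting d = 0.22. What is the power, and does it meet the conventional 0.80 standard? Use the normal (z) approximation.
Power ≈ 0.87; the study is adequately powered (power ≥ 0.80)

Power calculation (paired t-test, normal approximation):
z_β = d · √n - z_α
z_β = 0.22 · √122 - 1.282
z_β = 0.22 · 11.045 - 1.282
z_β = 1.148

Power = Φ(z_β) = Φ(1.148) ≈ 0.875

Effect size d = 0.22 is small by Cohen's convention (0.2/0.5/0.8).

Threshold: power ≥ 0.80 is conventionally adequate.
Power ≈ 0.87 → the study is adequately powered (power ≥ 0.80).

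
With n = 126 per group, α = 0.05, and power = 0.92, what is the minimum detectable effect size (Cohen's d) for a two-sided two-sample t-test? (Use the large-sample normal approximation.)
d ≈ 0.42

Minimum detectable effect (two-sample t-test, normal approximation):
d = (z_{α/2} + z_β) / √(n/2)
d = (1.960 + 1.405) / √(126/2)
d = 3.365 / 7.937
d ≈ 0.42

By Cohen's convention (0.2 small / 0.5 medium / 0.8 large): small effect.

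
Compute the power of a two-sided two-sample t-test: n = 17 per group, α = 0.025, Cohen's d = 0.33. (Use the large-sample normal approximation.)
Power ≈ 0.10

Power calculation (two-sample t-test, normal approximation):
z_β = d · √(n/2) - z_{α/2}
z_β = 0.33 · √(17/2) - 2.241
z_β = 0.33 · 2.915 - 2.241
z_β = -1.279

Power = Φ(z_β) = Φ(-1.279) ≈ 0.100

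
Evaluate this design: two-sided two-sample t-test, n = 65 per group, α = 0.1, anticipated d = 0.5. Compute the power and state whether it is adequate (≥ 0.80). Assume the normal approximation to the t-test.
Power ≈ 0.89; the study is adequately powered (power ≥ 0.80)

Power calculation (two-sample t-test, normal approximation):
z_β = d · √(n/2) - z_{α/2}
z_β = 0.5 · √(65/2) - 1.645
z_β = 0.5 · 5.701 - 1.645
z_β = 1.206

Power = Φ(z_β) = Φ(1.206) ≈ 0.886

Effect size d = 0.5 is medium by Cohen's convention (0.2/0.5/0.8).

Threshold: power ≥ 0.80 is conventionally adequate.
Power ≈ 0.89 → the study is adequately powered (power ≥ 0.80).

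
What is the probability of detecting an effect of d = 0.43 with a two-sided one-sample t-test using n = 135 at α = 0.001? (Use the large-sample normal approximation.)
Power ≈ 0.96

Power calculation (one-sample t-test, normal approximation):
z_β = d · √n - z_{α/2}
z_β = 0.43 · √135 - 3.291
z_β = 0.43 · 11.619 - 3.291
z_β = 1.706

Power = Φ(z_β) = Φ(1.706) ≈ 0.956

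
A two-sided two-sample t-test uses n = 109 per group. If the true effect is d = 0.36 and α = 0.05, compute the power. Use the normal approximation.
Power ≈ 0.76

Power calculation (two-sample t-test, normal approximation):
z_β = d · √(n/2) - z_{α/2}
z_β = 0.36 · √(109/2) - 1.960
z_β = 0.36 · 7.382 - 1.960
z_β = 0.698

Power = Φ(z_β) = Φ(0.698) ≈ 0.757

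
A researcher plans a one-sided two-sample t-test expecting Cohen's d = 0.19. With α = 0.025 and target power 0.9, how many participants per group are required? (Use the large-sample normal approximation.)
n = 583 per group

Sample size formula (two-sample t-test, normal approximation):
n = 2 · ((z_α + z_β) / d)²

z_α = 1.960 (for α = 0.025, one-sided)
z_β = 1.282 (for power = 0.9)
d = 0.19

n = 2 · ((1.960 + 1.282) / 0.19)²
n = 2 · (17.063)²
n ≈ 582.29
Round up to the next whole number: n = 583 per group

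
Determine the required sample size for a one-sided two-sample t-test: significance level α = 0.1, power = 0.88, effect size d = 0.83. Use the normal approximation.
n = 18 per group

Sample size formula (two-sample t-test, normal approximation):
n = 2 · ((z_α + z_β) / d)²

z_α = 1.282 (for α = 0.1, one-sided)
z_β = 1.175 (for power = 0.88)
d = 0.83

n = 2 · ((1.282 + 1.175) / 0.83)²
n = 2 · (2.960)²
n ≈ 17.52
Round up to the next whole number: n = 18 per group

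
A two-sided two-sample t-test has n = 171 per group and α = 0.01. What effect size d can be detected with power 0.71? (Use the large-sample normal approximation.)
d ≈ 0.34

Minimum detectable effect (two-sample t-test, normal approximation):
d = (z_{α/2} + z_β) / √(n/2)
d = (2.576 + 0.553) / √(171/2)
d = 3.129 / 9.247
d ≈ 0.34

By Cohen's convention (0.2 small / 0.5 medium / 0.8 large): small effect.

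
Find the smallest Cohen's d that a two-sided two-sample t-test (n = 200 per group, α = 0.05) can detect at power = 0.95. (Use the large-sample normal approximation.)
d ≈ 0.36

Minimum detectable effect (two-sample t-test, normal approximation):
d = (z_{α/2} + z_β) / √(n/2)
d = (1.960 + 1.645) / √(200/2)
d = 3.605 / 10.000
d ≈ 0.36

By Cohen's convention (0.2 small / 0.5 medium / 0.8 large): small effect.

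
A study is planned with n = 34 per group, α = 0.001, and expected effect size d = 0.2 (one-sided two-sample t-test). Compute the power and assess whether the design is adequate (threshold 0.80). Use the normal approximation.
Power ≈ 0.01; the study is underpowered (power < 0.80)

Power calculation (two-sample t-test, normal approximation):
z_β = d · √(n/2) - z_α
z_β = 0.2 · √(34/2) - 3.090
z_β = 0.2 · 4.123 - 3.090
z_β = -2.266

Power = Φ(z_β) = Φ(-2.266) ≈ 0.012

Effect size d = 0.2 is small by Cohen's convention (0.2/0.5/0.8).

Threshold: power ≥ 0.80 is conventionally adequate.
Power ≈ 0.01 → the study is underpowered (power < 0.80).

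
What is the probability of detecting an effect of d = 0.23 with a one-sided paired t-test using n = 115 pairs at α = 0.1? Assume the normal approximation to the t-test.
Power ≈ 0.88

Power calculation (paired t-test, normal approximation):
z_β = d · √n - z_α
z_β = 0.23 · √115 - 1.282
z_β = 0.23 · 10.724 - 1.282
z_β = 1.185

Power = Φ(z_β) = Φ(1.185) ≈ 0.882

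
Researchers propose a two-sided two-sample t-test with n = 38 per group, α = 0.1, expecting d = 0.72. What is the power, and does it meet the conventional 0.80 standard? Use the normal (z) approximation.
Power ≈ 0.93; the study is adequately powered (power ≥ 0.80)

Power calculation (two-sample t-test, normal approximation):
z_β = d · √(n/2) - z_{α/2}
z_β = 0.72 · √(38/2) - 1.645
z_β = 0.72 · 4.359 - 1.645
z_β = 1.494

Power = Φ(z_β) = Φ(1.494) ≈ 0.932

Effect size d = 0.72 is medium by Cohen's convention (0.2/0.5/0.8).

Threshold: power ≥ 0.80 is conventionally adequate.
Power ≈ 0.93 → the study is adequately powered (power ≥ 0.80).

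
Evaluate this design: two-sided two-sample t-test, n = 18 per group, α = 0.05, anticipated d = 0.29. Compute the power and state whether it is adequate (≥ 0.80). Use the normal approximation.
Power ≈ 0.14; the study is underpowered (power < 0.80)

Power calculation (two-sample t-test, normal approximation):
z_β = d · √(n/2) - z_{α/2}
z_β = 0.29 · √(18/2) - 1.960
z_β = 0.29 · 3.000 - 1.960
z_β = -1.090

Power = Φ(z_β) = Φ(-1.090) ≈ 0.138

Effect size d = 0.29 is small by Cohen's convention (0.2/0.5/0.8).

Threshold: power ≥ 0.80 is conventionally adequate.
Power ≈ 0.14 → the study is underpowered (power < 0.80).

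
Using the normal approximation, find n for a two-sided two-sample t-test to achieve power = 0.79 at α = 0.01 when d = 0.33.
n = 211 per group

Sample size formula (two-sample t-test, normal approximation):
n = 2 · ((z_{α/2} + z_β) / d)²

z_{α/2} = 2.576 (for α = 0.01, two-sided)
z_β = 0.806 (for power = 0.79)
d = 0.33

n = 2 · ((2.576 + 0.806) / 0.33)²
n = 2 · (10.248)²
n ≈ 210.04
Round up to the next whole number: n = 211 per group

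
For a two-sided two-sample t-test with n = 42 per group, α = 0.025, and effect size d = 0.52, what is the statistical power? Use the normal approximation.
Power ≈ 0.56

Power calculation (two-sample t-test, normal approximation):
z_β = d · √(n/2) - z_{α/2}
z_β = 0.52 · √(42/2) - 2.241
z_β = 0.52 · 4.583 - 2.241
z_β = 0.142

Power = Φ(z_β) = Φ(0.142) ≈ 0.556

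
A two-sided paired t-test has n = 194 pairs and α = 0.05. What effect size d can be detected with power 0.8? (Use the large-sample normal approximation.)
d ≈ 0.20

Minimum detectable effect (paired t-test, normal approximation):
d = (z_{α/2} + z_β) / √n
d = (1.960 + 0.842) / √194
d = 2.802 / 13.928
d ≈ 0.20

By Cohen's convention (0.2 small / 0.5 medium / 0.8 large): small effect.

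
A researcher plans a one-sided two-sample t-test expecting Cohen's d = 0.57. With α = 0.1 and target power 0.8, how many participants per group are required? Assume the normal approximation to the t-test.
n = 28 per group

Sample size formula (two-sample t-test, normal approximation):
n = 2 · ((z_α + z_β) / d)²

z_α = 1.282 (for α = 0.1, one-sided)
z_β = 0.842 (for power = 0.8)
d = 0.57

n = 2 · ((1.282 + 0.842) / 0.57)²
n = 2 · (3.726)²
n ≈ 27.77
Round up to the next whole number: n = 28 per group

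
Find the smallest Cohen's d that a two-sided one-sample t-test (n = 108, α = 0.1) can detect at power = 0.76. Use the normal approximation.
d ≈ 0.23

Minimum detectable effect (one-sample t-test, normal approximation):
d = (z_{α/2} + z_β) / √n
d = (1.645 + 0.706) / √108
d = 2.351 / 10.392
d ≈ 0.23

By Cohen's convention (0.2 small / 0.5 medium / 0.8 large): small effect.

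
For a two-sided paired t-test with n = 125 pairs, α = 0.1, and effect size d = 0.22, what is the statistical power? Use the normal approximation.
Power ≈ 0.79

Power calculation (paired t-test, normal approximation):
z_β = d · √n - z_{α/2}
z_β = 0.22 · √125 - 1.645
z_β = 0.22 · 11.180 - 1.645
z_β = 0.815

Power = Φ(z_β) = Φ(0.815) ≈ 0.792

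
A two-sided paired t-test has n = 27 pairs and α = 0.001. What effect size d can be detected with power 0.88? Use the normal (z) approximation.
d ≈ 0.86

Minimum detectable effect (paired t-test, normal approximation):
d = (z_{α/2} + z_β) / √n
d = (3.291 + 1.175) / √27
d = 4.466 / 5.196
d ≈ 0.86

By Cohen's convention (0.2 small / 0.5 medium / 0.8 large): large effect.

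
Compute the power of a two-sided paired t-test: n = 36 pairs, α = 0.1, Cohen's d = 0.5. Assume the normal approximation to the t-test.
Power ≈ 0.91

Power calculation (paired t-test, normal approximation):
z_β = d · √n - z_{α/2}
z_β = 0.5 · √36 - 1.645
z_β = 0.5 · 6.000 - 1.645
z_β = 1.355

Power = Φ(z_β) = Φ(1.355) ≈ 0.912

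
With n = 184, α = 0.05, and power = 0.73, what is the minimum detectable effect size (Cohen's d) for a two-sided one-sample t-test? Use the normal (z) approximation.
d ≈ 0.19

Minimum detectable effect (one-sample t-test, normal approximation):
d = (z_{α/2} + z_β) / √n
d = (1.960 + 0.613) / √184
d = 2.573 / 13.565
d ≈ 0.19

By Cohen's convention (0.2 small / 0.5 medium / 0.8 large): very small effect.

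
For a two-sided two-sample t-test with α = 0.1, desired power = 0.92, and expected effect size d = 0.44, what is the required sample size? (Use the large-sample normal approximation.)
n = 97 per group

Sample size formula (two-sample t-test, normal approximation):
n = 2 · ((z_{α/2} + z_β) / d)²

z_{α/2} = 1.645 (for α = 0.1, two-sided)
z_β = 1.405 (for power = 0.92)
d = 0.44

n = 2 · ((1.645 + 1.405) / 0.44)²
n = 2 · (6.932)²
n ≈ 96.11
Round up to the next whole number: n = 97 per group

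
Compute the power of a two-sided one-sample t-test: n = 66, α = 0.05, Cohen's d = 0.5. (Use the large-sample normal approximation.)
Power ≈ 0.98

Power calculation (one-sample t-test, normal approximation):
z_β = d · √n - z_{α/2}
z_β = 0.5 · √66 - 1.960
z_β = 0.5 · 8.124 - 1.960
z_β = 2.102

Power = Φ(z_β) = Φ(2.102) ≈ 0.982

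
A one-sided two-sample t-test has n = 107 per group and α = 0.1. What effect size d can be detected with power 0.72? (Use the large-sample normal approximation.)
d ≈ 0.25

Minimum detectable effect (two-sample t-test, normal approximation):
d = (z_α + z_β) / √(n/2)
d = (1.282 + 0.583) / √(107/2)
d = 1.864 / 7.314
d ≈ 0.25

By Cohen's convention (0.2 small / 0.5 medium / 0.8 large): small effect.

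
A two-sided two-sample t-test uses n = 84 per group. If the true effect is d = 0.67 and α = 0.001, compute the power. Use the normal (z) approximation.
Power ≈ 0.85

Power calculation (two-sample t-test, normal approximation):
z_β = d · √(n/2) - z_{α/2}
z_β = 0.67 · √(84/2) - 3.291
z_β = 0.67 · 6.481 - 3.291
z_β = 1.052

Power = Φ(z_β) = Φ(1.052) ≈ 0.854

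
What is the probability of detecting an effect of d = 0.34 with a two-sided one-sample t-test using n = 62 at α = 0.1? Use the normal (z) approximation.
Power ≈ 0.85

Power calculation (one-sample t-test, normal approximation):
z_β = d · √n - z_{α/2}
z_β = 0.34 · √62 - 1.645
z_β = 0.34 · 7.874 - 1.645
z_β = 1.032

Power = Φ(z_β) = Φ(1.032) ≈ 0.849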